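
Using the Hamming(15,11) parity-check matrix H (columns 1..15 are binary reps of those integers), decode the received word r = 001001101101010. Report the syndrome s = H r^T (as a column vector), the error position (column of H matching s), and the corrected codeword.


s = (0, 0, 1, 1)^T, error position = 3, corrected codeword c = 000001101101010

Compute s = H r^T mod 2 one row at a time:
  s_1 = 0 + 1 + 1 + 0 + 1 + 0 + 1 + 0 = 4 ≡ 0 (mod 2).
  s_2 = 0 + 0 + 1 + 1 + 1 + 0 + 1 + 0 = 4 ≡ 0 (mod 2).
  s_3 = 0 + 1 + 1 + 1 + 1 + 0 + 1 + 0 = 5 ≡ 1 (mod 2).
  s_4 = 0 + 1 + 0 + 1 + 1 + 0 + 0 + 0 = 3 ≡ 1 (mod 2).
s = (0, 0, 1, 1)^T — this equals column 3 of H (binary 0011), so error is at position 3.
Correct: flip bit 3 of r = 001001101101010 to get c = 000001101101010.


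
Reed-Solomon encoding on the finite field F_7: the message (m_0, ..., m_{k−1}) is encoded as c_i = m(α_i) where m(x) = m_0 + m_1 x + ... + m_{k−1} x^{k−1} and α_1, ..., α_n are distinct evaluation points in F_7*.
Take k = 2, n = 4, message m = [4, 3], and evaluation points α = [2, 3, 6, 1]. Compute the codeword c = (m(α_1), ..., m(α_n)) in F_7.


c = [3, 6, 1, 0]

Message polynomial: m(x) = 4 + 3·x (mod 7).
For each evaluation point α_i, compute m(α_i) mod 7:
  α_1 = 2: Horner steps 3 → 3, so m(2) = 3.
  α_2 = 3: Horner steps 3 → 6, so m(3) = 6.
  α_3 = 6: Horner steps 3 → 1, so m(6) = 1.
  α_4 = 1: Horner steps 3 → 0, so m(1) = 0.
Codeword c = [3, 6, 1, 0] ∈ F_7^4.


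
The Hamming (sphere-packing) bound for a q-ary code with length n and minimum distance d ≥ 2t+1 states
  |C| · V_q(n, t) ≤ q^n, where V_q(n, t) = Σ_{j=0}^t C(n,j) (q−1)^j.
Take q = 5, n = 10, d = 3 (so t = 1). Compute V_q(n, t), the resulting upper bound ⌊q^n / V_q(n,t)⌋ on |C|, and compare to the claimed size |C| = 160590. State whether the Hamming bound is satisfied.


V_q(n, t) = 41, q^n = 9765625, Hamming bound = 238185, |C| = 160590 ≤ bound (satisfied).

Step 1: Compute V_q(n, t) = Σ_{j=0}^1 C(n, j) (q−1)^j.
  j = 0: C(10,0)·(4)^0 = 1·1 = 1.
  j = 1: C(10,1)·(4)^1 = 10·4 = 40.
  V_q(n, t) = 1 + 40 = 41.
Step 2: q^n = 5^10 = 9765625.
Step 3: Hamming bound ⌊q^n / V_q(n,t)⌋ = ⌊9765625/41⌋ = 238185.
Step 4: Compare |C| = 160590 to 238185: satisfied.
The claimed |C| lies below the Hamming bound.


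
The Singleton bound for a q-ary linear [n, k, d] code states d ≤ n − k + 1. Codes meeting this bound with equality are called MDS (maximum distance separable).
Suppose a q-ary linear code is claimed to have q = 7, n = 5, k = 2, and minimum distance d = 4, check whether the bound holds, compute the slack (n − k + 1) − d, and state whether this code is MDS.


Singleton RHS = n − k + 1 = 4, slack = 0, bound satisfied, MDS.

Singleton bound: d ≤ n − k + 1.
Here n = 5, k = 2, so n − k + 1 = 4.
Given d = 4, check d ≤ 4: YES.
Slack = (n − k + 1) − d = 0.
The code is MDS (slack = 0).
Description: the claimed parameters are [5, 2, 4]_7; such a code would be MDS (meets Singleton bound).


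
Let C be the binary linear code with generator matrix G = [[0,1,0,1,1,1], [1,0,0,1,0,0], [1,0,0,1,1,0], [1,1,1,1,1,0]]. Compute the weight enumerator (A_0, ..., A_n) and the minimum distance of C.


Weight distribution: A_0 = 1, A_1 = 1, A_2 = 2, A_3 = 6, A_4 = 5, A_5 = 1. Minimum distance d = 1.

Enumerate all 2^4 = 16 messages m ∈ F_2^4.
For each, compute codeword c = mG in F_2^6, then tally its weight.
  m = 0000 → c = 000000, weight = 0.
  m = 1000 → c = 010111, weight = 4.
  m = 0100 → c = 100100, weight = 2.
  m = 1100 → c = 110011, weight = 4.
  m = 0010 → c = 100110, weight = 3.
  m = 1010 → c = 110001, weight = 3.
  m = 0110 → c = 000010, weight = 1.
  m = 1110 → c = 010101, weight = 3.
  m = 0001 → c = 111110, weight = 5.
  m = 1001 → c = 101001, weight = 3.
  m = 0101 → c = 011010, weight = 3.
  m = 1101 → c = 001101, weight = 3.
  m = 0011 → c = 011000, weight = 2.
  m = 1011 → c = 001111, weight = 4.
  m = 0111 → c = 111100, weight = 4.
  m = 1111 → c = 101011, weight = 4.
Tally weights:
  weight 0: 1 codewords.
  weight 1: 1 codewords.
  weight 2: 2 codewords.
  weight 3: 6 codewords.
  weight 4: 5 codewords.
  weight 5: 1 codewords.
Minimum distance d = smallest w > 0 with A_w > 0 = 1.
Sanity: Σ A_w = 16 = 2^4 = 16 ✓.


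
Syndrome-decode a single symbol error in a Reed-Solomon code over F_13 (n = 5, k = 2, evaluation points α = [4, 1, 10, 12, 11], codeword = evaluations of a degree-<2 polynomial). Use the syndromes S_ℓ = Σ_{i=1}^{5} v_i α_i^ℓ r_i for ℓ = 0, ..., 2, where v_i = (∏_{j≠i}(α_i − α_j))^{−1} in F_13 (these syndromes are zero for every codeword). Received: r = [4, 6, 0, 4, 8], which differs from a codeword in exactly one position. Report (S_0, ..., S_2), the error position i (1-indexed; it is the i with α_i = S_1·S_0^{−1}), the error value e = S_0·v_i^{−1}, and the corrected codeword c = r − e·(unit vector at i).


S = (2, 11, 2), error at position 4, error magnitude e = 1, c = [4, 6, 0, 3, 8].

Step 1: column multipliers v_i = (∏_{j≠i}(α_i − α_j))^{−1} mod 13.
  i = 1 (α = 4): (4−1)(4−10)(4−12)(4−11) = 3·(−6)·(−8)·(−7) = −1008 ≡ 6, so v_1 = 6^{−1} = 11 (mod 13).
  i = 2 (α = 1): (1−4)(1−10)(1−12)(1−11) = (−3)·(−9)·(−11)·(−10) = 2970 ≡ 6, so v_2 = 6^{−1} = 11 (mod 13).
  i = 3 (α = 10): (10−4)(10−1)(10−12)(10−11) = 6·9·(−2)·(−1) = 108 ≡ 4, so v_3 = 4^{−1} = 10 (mod 13).
  i = 4 (α = 12): (12−4)(12−1)(12−10)(12−11) = 8·11·2·1 = 176 ≡ 7, so v_4 = 7^{−1} = 2 (mod 13).
  i = 5 (α = 11): (11−4)(11−1)(11−10)(11−12) = 7·10·1·(−1) = −70 ≡ 8, so v_5 = 8^{−1} = 5 (mod 13).
  v = [11, 11, 10, 2, 5].
Step 2: syndromes of r = [4, 6, 0, 4, 8] (all sums mod 13).
  S_0 = Σ v_i r_i = 11·4 + 11·6 + 10·0 + 2·4 + 5·8 = 158 ≡ 2.
  S_1 = Σ v_i α_i r_i = 11·4·4 + 11·1·6 + 10·10·0 + 2·12·4 + 5·11·8 = 778 ≡ 11.
  α_i^2 mod 13 = [3, 1, 9, 1, 4].
  S_2 = Σ v_i α_i^2 r_i = 11·3·4 + 11·1·6 + 10·9·0 + 2·1·4 + 5·4·8 = 366 ≡ 2.
  S = (2, 11, 2) ≠ 0, so r is not a codeword (an error is present).
Step 3: locate the error. For a single error e at position i, S_ℓ = v_i·e·α_i^ℓ, so α_err = S_1/S_0.
  S_0^{−1} = 2^{−1} = 7 (mod 13), so α_err = 11·7 = 77 ≡ 12 = α_4. Error position i = 4.
  Consistency check: S_2/S_1 = 2·6 = 12 ≡ 12 = α_err ✓ (single-error assumption holds).
Step 4: error magnitude e = S_0/v_4 = S_0·∏_{j≠4}(α_4 − α_j) = 2·7 = 14 ≡ 1 (mod 13).
Step 5: correct position 4: c_4 = r_4 − e = 4 − 1 ≡ 3 (mod 13). Hence c = [4, 6, 0, 3, 8].
  Check: interpolating c through the α_i gives m(x) = 11 + 8·x (degree < 2) with m(α_i) = c_i for every i, so c is indeed a codeword.


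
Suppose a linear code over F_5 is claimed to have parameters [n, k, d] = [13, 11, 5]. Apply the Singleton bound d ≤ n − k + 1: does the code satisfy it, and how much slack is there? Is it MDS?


Singleton RHS = n − k + 1 = 3, slack = -2, bound violated (no such code; not MDS).

Singleton bound: d ≤ n − k + 1.
Here n = 13, k = 11, so n − k + 1 = 3.
Given d = 5, check d ≤ 3: NO.
Slack = (n − k + 1) − d = -2.
The slack is negative: d = 5 exceeds n − k + 1 = 3 by 2, so the Singleton bound is violated and no linear [13, 11, 5]_5 code can exist. In particular it is not MDS (MDS requires d = n − k + 1 exactly).
Description: the claimed parameters are [13, 11, 5]_5; such a code would be impossible (violates the Singleton bound).


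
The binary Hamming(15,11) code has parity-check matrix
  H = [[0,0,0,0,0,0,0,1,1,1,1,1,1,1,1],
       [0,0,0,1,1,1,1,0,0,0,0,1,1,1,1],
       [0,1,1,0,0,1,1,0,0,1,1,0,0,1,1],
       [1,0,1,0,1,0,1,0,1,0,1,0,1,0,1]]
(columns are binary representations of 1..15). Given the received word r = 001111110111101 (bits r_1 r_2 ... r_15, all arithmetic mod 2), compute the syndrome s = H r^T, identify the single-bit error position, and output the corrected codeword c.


s = (0, 1, 0, 0)^T, error position = 4, corrected codeword c = 001011110111101

Compute s = H r^T mod 2 one row at a time:
  s_1 = 1 + 0 + 1 + 1 + 1 + 1 + 0 + 1 = 6 ≡ 0 (mod 2).
  s_2 = 1 + 1 + 1 + 1 + 1 + 1 + 0 + 1 = 7 ≡ 1 (mod 2).
  s_3 = 0 + 1 + 1 + 1 + 1 + 1 + 0 + 1 = 6 ≡ 0 (mod 2).
  s_4 = 0 + 1 + 1 + 1 + 0 + 1 + 1 + 1 = 6 ≡ 0 (mod 2).
s = (0, 1, 0, 0)^T — this equals column 4 of H (binary 0100), so error is at position 4.
Correct: flip bit 4 of r = 001111110111101 to get c = 001011110111101.


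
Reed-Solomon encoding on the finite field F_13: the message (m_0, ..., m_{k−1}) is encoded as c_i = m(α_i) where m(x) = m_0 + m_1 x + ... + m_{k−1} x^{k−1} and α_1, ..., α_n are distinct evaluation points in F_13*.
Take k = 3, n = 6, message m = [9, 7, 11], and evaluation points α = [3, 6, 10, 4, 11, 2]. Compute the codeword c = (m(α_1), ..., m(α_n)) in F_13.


c = [12, 5, 9, 5, 0, 2]

Message polynomial: m(x) = 9 + 7·x + 11·x^2 (mod 13).
For each evaluation point α_i, compute m(α_i) mod 13:
  α_1 = 3: Horner steps 11 → 1 → 12, so m(3) = 12.
  α_2 = 6: Horner steps 11 → 8 → 5, so m(6) = 5.
  α_3 = 10: Horner steps 11 → 0 → 9, so m(10) = 9.
  α_4 = 4: Horner steps 11 → 12 → 5, so m(4) = 5.
  α_5 = 11: Horner steps 11 → 11 → 0, so m(11) = 0.
  α_6 = 2: Horner steps 11 → 3 → 2, so m(2) = 2.
Codeword c = [12, 5, 9, 5, 0, 2] ∈ F_13^6.


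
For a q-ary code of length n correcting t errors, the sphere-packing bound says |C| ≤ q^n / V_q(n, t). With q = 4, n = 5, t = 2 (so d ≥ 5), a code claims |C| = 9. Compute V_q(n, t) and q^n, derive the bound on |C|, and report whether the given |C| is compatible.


V_q(n, t) = 106, q^n = 1024, Hamming bound = 9, |C| = 9 ≤ bound (satisfied).

Step 1: Compute V_q(n, t) = Σ_{j=0}^2 C(n, j) (q−1)^j.
  j = 0: C(5,0)·(3)^0 = 1·1 = 1.
  j = 1: C(5,1)·(3)^1 = 5·3 = 15.
  j = 2: C(5,2)·(3)^2 = 10·9 = 90.
  V_q(n, t) = 1 + 15 + 90 = 106.
Step 2: q^n = 4^5 = 1024.
Step 3: Hamming bound ⌊q^n / V_q(n,t)⌋ = ⌊1024/106⌋ = 9.
Step 4: Compare |C| = 9 to 9: satisfied.
The claimed |C| lies at the Hamming bound (tight).


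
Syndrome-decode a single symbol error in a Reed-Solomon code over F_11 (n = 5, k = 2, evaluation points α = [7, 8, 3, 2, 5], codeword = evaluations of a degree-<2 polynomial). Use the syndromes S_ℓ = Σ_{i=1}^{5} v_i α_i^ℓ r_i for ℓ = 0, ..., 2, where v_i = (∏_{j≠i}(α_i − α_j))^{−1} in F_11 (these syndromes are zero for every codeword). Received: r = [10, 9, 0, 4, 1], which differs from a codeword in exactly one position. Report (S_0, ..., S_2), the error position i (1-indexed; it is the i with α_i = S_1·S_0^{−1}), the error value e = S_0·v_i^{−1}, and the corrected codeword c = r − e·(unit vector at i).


S = (2, 6, 7), error at position 3, error magnitude e = 8, c = [10, 9, 3, 4, 1].

Step 1: column multipliers v_i = (∏_{j≠i}(α_i − α_j))^{−1} mod 11.
  i = 1 (α = 7): (7−8)(7−3)(7−2)(7−5) = (−1)·4·5·2 = −40 ≡ 4, so v_1 = 4^{−1} = 3 (mod 11).
  i = 2 (α = 8): (8−7)(8−3)(8−2)(8−5) = 1·5·6·3 = 90 ≡ 2, so v_2 = 2^{−1} = 6 (mod 11).
  i = 3 (α = 3): (3−7)(3−8)(3−2)(3−5) = (−4)·(−5)·1·(−2) = −40 ≡ 4, so v_3 = 4^{−1} = 3 (mod 11).
  i = 4 (α = 2): (2−7)(2−8)(2−3)(2−5) = (−5)·(−6)·(−1)·(−3) = 90 ≡ 2, so v_4 = 2^{−1} = 6 (mod 11).
  i = 5 (α = 5): (5−7)(5−8)(5−3)(5−2) = (−2)·(−3)·2·3 = 36 ≡ 3, so v_5 = 3^{−1} = 4 (mod 11).
  v = [3, 6, 3, 6, 4].
Step 2: syndromes of r = [10, 9, 0, 4, 1] (all sums mod 11).
  S_0 = Σ v_i r_i = 3·10 + 6·9 + 3·0 + 6·4 + 4·1 = 112 ≡ 2.
  S_1 = Σ v_i α_i r_i = 3·7·10 + 6·8·9 + 3·3·0 + 6·2·4 + 4·5·1 = 710 ≡ 6.
  α_i^2 mod 11 = [5, 9, 9, 4, 3].
  S_2 = Σ v_i α_i^2 r_i = 3·5·10 + 6·9·9 + 3·9·0 + 6·4·4 + 4·3·1 = 744 ≡ 7.
  S = (2, 6, 7) ≠ 0, so r is not a codeword (an error is present).
Step 3: locate the error. For a single error e at position i, S_ℓ = v_i·e·α_i^ℓ, so α_err = S_1/S_0.
  S_0^{−1} = 2^{−1} = 6 (mod 11), so α_err = 6·6 = 36 ≡ 3 = α_3. Error position i = 3.
  Consistency check: S_2/S_1 = 7·2 = 14 ≡ 3 = α_err ✓ (single-error assumption holds).
Step 4: error magnitude e = S_0/v_3 = S_0·∏_{j≠3}(α_3 − α_j) = 2·4 = 8 ≡ 8 (mod 11).
Step 5: correct position 3: c_3 = r_3 − e = 0 − 8 ≡ 3 (mod 11). Hence c = [10, 9, 3, 4, 1].
  Check: interpolating c through the α_i gives m(x) = 6 + 10·x (degree < 2) with m(α_i) = c_i for every i, so c is indeed a codeword.


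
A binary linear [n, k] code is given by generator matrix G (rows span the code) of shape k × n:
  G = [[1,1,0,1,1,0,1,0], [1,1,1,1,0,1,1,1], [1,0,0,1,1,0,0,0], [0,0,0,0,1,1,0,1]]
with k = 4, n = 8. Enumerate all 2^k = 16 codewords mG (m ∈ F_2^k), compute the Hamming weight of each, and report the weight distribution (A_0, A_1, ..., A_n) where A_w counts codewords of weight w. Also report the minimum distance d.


Weight distribution: A_0 = 1, A_1 = 1, A_2 = 1, A_3 = 3, A_4 = 3, A_5 = 3, A_6 = 3, A_7 = 1. Minimum distance d = 1.

Enumerate all 2^4 = 16 messages m ∈ F_2^4.
For each, compute codeword c = mG in F_2^8, then tally its weight.
  m = 0000 → c = 00000000, weight = 0.
  m = 1000 → c = 11011010, weight = 5.
  m = 0100 → c = 11110111, weight = 7.
  m = 1100 → c = 00101101, weight = 4.
  m = 0010 → c = 10011000, weight = 3.
  m = 1010 → c = 01000010, weight = 2.
  m = 0110 → c = 01101111, weight = 6.
  m = 1110 → c = 10110101, weight = 5.
  m = 0001 → c = 00001101, weight = 3.
  m = 1001 → c = 11010111, weight = 6.
  m = 0101 → c = 11111010, weight = 6.
  m = 1101 → c = 00100000, weight = 1.
  m = 0011 → c = 10010101, weight = 4.
  m = 1011 → c = 01001111, weight = 5.
  m = 0111 → c = 01100010, weight = 3.
  m = 1111 → c = 10111000, weight = 4.
Tally weights:
  weight 0: 1 codewords.
  weight 1: 1 codewords.
  weight 2: 1 codewords.
  weight 3: 3 codewords.
  weight 4: 3 codewords.
  weight 5: 3 codewords.
  weight 6: 3 codewords.
  weight 7: 1 codewords.
Minimum distance d = smallest w > 0 with A_w > 0 = 1.
Sanity: Σ A_w = 16 = 2^4 = 16 ✓.


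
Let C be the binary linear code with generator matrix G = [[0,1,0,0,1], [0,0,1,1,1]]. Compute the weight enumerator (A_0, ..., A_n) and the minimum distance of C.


Weight distribution: A_0 = 1, A_2 = 1, A_3 = 2. Minimum distance d = 2.

Enumerate all 2^2 = 4 messages m ∈ F_2^2.
For each, compute codeword c = mG in F_2^5, then tally its weight.
  m = 00 → c = 00000, weight = 0.
  m = 10 → c = 01001, weight = 2.
  m = 01 → c = 00111, weight = 3.
  m = 11 → c = 01110, weight = 3.
Tally weights:
  weight 0: 1 codewords.
  weight 2: 1 codewords.
  weight 3: 2 codewords.
Minimum distance d = smallest w > 0 with A_w > 0 = 2.
Sanity: Σ A_w = 4 = 2^2 = 4 ✓.


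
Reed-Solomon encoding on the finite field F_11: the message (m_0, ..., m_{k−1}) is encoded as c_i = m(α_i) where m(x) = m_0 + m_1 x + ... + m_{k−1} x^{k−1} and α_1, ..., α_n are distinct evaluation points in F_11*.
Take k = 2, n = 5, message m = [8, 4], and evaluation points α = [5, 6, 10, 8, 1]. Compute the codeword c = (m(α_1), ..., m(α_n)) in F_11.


c = [6, 10, 4, 7, 1]

Message polynomial: m(x) = 8 + 4·x (mod 11).
For each evaluation point α_i, compute m(α_i) mod 11:
  α_1 = 5: Horner steps 4 → 6, so m(5) = 6.
  α_2 = 6: Horner steps 4 → 10, so m(6) = 10.
  α_3 = 10: Horner steps 4 → 4, so m(10) = 4.
  α_4 = 8: Horner steps 4 → 7, so m(8) = 7.
  α_5 = 1: Horner steps 4 → 1, so m(1) = 1.
Codeword c = [6, 10, 4, 7, 1] ∈ F_11^5.


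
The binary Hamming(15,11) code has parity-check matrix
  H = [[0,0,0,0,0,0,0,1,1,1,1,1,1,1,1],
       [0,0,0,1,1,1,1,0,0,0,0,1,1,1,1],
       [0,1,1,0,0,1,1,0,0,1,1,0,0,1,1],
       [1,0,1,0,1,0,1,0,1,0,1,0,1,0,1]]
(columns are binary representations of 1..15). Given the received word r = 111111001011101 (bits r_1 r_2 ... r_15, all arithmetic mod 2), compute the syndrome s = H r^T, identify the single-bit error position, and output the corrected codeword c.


s = (1, 0, 1, 1)^T, error position = 11, corrected codeword c = 111111001001101

Compute s = H r^T mod 2 one row at a time:
  s_1 = 0 + 1 + 0 + 1 + 1 + 1 + 0 + 1 = 5 ≡ 1 (mod 2).
  s_2 = 1 + 1 + 1 + 0 + 1 + 1 + 0 + 1 = 6 ≡ 0 (mod 2).
  s_3 = 1 + 1 + 1 + 0 + 0 + 1 + 0 + 1 = 5 ≡ 1 (mod 2).
  s_4 = 1 + 1 + 1 + 0 + 1 + 1 + 1 + 1 = 7 ≡ 1 (mod 2).
s = (1, 0, 1, 1)^T — this equals column 11 of H (binary 1011), so error is at position 11.
Correct: flip bit 11 of r = 111111001011101 to get c = 111111001001101.


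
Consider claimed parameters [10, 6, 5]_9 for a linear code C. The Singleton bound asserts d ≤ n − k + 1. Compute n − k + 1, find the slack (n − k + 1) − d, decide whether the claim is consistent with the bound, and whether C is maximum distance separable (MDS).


Singleton RHS = n − k + 1 = 5, slack = 0, bound satisfied, MDS.

Singleton bound: d ≤ n − k + 1.
Here n = 10, k = 6, so n − k + 1 = 5.
Given d = 5, check d ≤ 5: YES.
Slack = (n − k + 1) − d = 0.
The code is MDS (slack = 0).
Description: the claimed parameters are [10, 6, 5]_9; such a code would be MDS (meets Singleton bound).


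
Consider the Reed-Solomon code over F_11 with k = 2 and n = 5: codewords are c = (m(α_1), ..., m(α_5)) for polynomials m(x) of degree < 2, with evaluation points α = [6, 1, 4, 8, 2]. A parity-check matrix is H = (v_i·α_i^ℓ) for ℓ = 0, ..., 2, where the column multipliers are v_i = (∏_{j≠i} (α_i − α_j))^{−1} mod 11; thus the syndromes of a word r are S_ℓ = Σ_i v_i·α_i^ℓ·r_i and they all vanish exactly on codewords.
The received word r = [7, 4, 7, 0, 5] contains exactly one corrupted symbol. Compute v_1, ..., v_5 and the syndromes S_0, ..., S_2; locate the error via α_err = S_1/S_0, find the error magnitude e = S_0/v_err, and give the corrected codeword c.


S = (8, 4, 2), error at position 1, error magnitude e = 9, c = [9, 4, 7, 0, 5].

Step 1: column multipliers v_i = (∏_{j≠i}(α_i − α_j))^{−1} mod 11.
  i = 1 (α = 6): (6−1)(6−4)(6−8)(6−2) = 5·2·(−2)·4 = −80 ≡ 8, so v_1 = 8^{−1} = 7 (mod 11).
  i = 2 (α = 1): (1−6)(1−4)(1−8)(1−2) = (−5)·(−3)·(−7)·(−1) = 105 ≡ 6, so v_2 = 6^{−1} = 2 (mod 11).
  i = 3 (α = 4): (4−6)(4−1)(4−8)(4−2) = (−2)·3·(−4)·2 = 48 ≡ 4, so v_3 = 4^{−1} = 3 (mod 11).
  i = 4 (α = 8): (8−6)(8−1)(8−4)(8−2) = 2·7·4·6 = 336 ≡ 6, so v_4 = 6^{−1} = 2 (mod 11).
  i = 5 (α = 2): (2−6)(2−1)(2−4)(2−8) = (−4)·1·(−2)·(−6) = −48 ≡ 7, so v_5 = 7^{−1} = 8 (mod 11).
  v = [7, 2, 3, 2, 8].
Step 2: syndromes of r = [7, 4, 7, 0, 5] (all sums mod 11).
  S_0 = Σ v_i r_i = 7·7 + 2·4 + 3·7 + 2·0 + 8·5 = 118 ≡ 8.
  S_1 = Σ v_i α_i r_i = 7·6·7 + 2·1·4 + 3·4·7 + 2·8·0 + 8·2·5 = 466 ≡ 4.
  α_i^2 mod 11 = [3, 1, 5, 9, 4].
  S_2 = Σ v_i α_i^2 r_i = 7·3·7 + 2·1·4 + 3·5·7 + 2·9·0 + 8·4·5 = 420 ≡ 2.
  S = (8, 4, 2) ≠ 0, so r is not a codeword (an error is present).
Step 3: locate the error. For a single error e at position i, S_ℓ = v_i·e·α_i^ℓ, so α_err = S_1/S_0.
  S_0^{−1} = 8^{−1} = 7 (mod 11), so α_err = 4·7 = 28 ≡ 6 = α_1. Error position i = 1.
  Consistency check: S_2/S_1 = 2·3 = 6 ≡ 6 = α_err ✓ (single-error assumption holds).
Step 4: error magnitude e = S_0/v_1 = S_0·∏_{j≠1}(α_1 − α_j) = 8·8 = 64 ≡ 9 (mod 11).
Step 5: correct position 1: c_1 = r_1 − e = 7 − 9 ≡ 9 (mod 11). Hence c = [9, 4, 7, 0, 5].
  Check: interpolating c through the α_i gives m(x) = 3 + 1·x (degree < 2) with m(α_i) = c_i for every i, so c is indeed a codeword.


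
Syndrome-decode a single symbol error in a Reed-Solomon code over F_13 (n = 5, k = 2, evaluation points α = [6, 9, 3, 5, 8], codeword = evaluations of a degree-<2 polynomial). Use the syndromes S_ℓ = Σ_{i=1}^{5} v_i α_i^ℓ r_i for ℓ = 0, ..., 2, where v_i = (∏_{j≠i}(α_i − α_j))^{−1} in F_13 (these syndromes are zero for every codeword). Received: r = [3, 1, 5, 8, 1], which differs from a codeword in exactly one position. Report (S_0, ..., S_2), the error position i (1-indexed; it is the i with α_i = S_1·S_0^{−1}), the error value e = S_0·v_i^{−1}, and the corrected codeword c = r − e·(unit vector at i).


S = (11, 10, 2), error at position 5, error magnitude e = 8, c = [3, 1, 5, 8, 6].

Step 1: column multipliers v_i = (∏_{j≠i}(α_i − α_j))^{−1} mod 13.
  i = 1 (α = 6): (6−9)(6−3)(6−5)(6−8) = (−3)·3·1·(−2) = 18 ≡ 5, so v_1 = 5^{−1} = 8 (mod 13).
  i = 2 (α = 9): (9−6)(9−3)(9−5)(9−8) = 3·6·4·1 = 72 ≡ 7, so v_2 = 7^{−1} = 2 (mod 13).
  i = 3 (α = 3): (3−6)(3−9)(3−5)(3−8) = (−3)·(−6)·(−2)·(−5) = 180 ≡ 11, so v_3 = 11^{−1} = 6 (mod 13).
  i = 4 (α = 5): (5−6)(5−9)(5−3)(5−8) = (−1)·(−4)·2·(−3) = −24 ≡ 2, so v_4 = 2^{−1} = 7 (mod 13).
  i = 5 (α = 8): (8−6)(8−9)(8−3)(8−5) = 2·(−1)·5·3 = −30 ≡ 9, so v_5 = 9^{−1} = 3 (mod 13).
  v = [8, 2, 6, 7, 3].
Step 2: syndromes of r = [3, 1, 5, 8, 1] (all sums mod 13).
  S_0 = Σ v_i r_i = 8·3 + 2·1 + 6·5 + 7·8 + 3·1 = 115 ≡ 11.
  S_1 = Σ v_i α_i r_i = 8·6·3 + 2·9·1 + 6·3·5 + 7·5·8 + 3·8·1 = 556 ≡ 10.
  α_i^2 mod 13 = [10, 3, 9, 12, 12].
  S_2 = Σ v_i α_i^2 r_i = 8·10·3 + 2·3·1 + 6·9·5 + 7·12·8 + 3·12·1 = 1224 ≡ 2.
  S = (11, 10, 2) ≠ 0, so r is not a codeword (an error is present).
Step 3: locate the error. For a single error e at position i, S_ℓ = v_i·e·α_i^ℓ, so α_err = S_1/S_0.
  S_0^{−1} = 11^{−1} = 6 (mod 13), so α_err = 10·6 = 60 ≡ 8 = α_5. Error position i = 5.
  Consistency check: S_2/S_1 = 2·4 = 8 ≡ 8 = α_err ✓ (single-error assumption holds).
Step 4: error magnitude e = S_0/v_5 = S_0·∏_{j≠5}(α_5 − α_j) = 11·9 = 99 ≡ 8 (mod 13).
Step 5: correct position 5: c_5 = r_5 − e = 1 − 8 ≡ 6 (mod 13). Hence c = [3, 1, 5, 8, 6].
  Check: interpolating c through the α_i gives m(x) = 7 + 8·x (degree < 2) with m(α_i) = c_i for every i, so c is indeed a codeword.


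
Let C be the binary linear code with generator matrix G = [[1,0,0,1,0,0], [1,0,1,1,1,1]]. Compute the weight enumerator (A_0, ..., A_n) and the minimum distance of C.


Weight distribution: A_0 = 1, A_2 = 1, A_3 = 1, A_5 = 1. Minimum distance d = 2.

Enumerate all 2^2 = 4 messages m ∈ F_2^2.
For each, compute codeword c = mG in F_2^6, then tally its weight.
  m = 00 → c = 000000, weight = 0.
  m = 10 → c = 100100, weight = 2.
  m = 01 → c = 101111, weight = 5.
  m = 11 → c = 001011, weight = 3.
Tally weights:
  weight 0: 1 codewords.
  weight 2: 1 codewords.
  weight 3: 1 codewords.
  weight 5: 1 codewords.
Minimum distance d = smallest w > 0 with A_w > 0 = 2.
Sanity: Σ A_w = 4 = 2^2 = 4 ✓.


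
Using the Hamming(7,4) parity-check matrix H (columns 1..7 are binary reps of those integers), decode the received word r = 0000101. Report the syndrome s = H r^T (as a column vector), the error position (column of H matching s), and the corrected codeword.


s = (0, 1, 0)^T, error position = 2, corrected codeword c = 0100101

Compute s = H r^T mod 2 one row at a time:
  s_1 = 0 + 1 + 0 + 1 = 2 ≡ 0 (mod 2).
  s_2 = 0 + 0 + 0 + 1 = 1 ≡ 1 (mod 2).
  s_3 = 0 + 0 + 1 + 1 = 2 ≡ 0 (mod 2).
s = (0, 1, 0)^T — this equals column 2 of H (binary 010), so error is at position 2.
Correct: flip bit 2 of r = 0000101 to get c = 0100101.


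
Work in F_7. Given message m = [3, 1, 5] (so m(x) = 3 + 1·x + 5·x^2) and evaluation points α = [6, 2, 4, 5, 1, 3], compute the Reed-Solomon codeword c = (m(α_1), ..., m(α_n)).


c = [0, 4, 3, 0, 2, 2]

Message polynomial: m(x) = 3 + 1·x + 5·x^2 (mod 7).
For each evaluation point α_i, compute m(α_i) mod 7:
  α_1 = 6: Horner steps 5 → 3 → 0, so m(6) = 0.
  α_2 = 2: Horner steps 5 → 4 → 4, so m(2) = 4.
  α_3 = 4: Horner steps 5 → 0 → 3, so m(4) = 3.
  α_4 = 5: Horner steps 5 → 5 → 0, so m(5) = 0.
  α_5 = 1: Horner steps 5 → 6 → 2, so m(1) = 2.
  α_6 = 3: Horner steps 5 → 2 → 2, so m(3) = 2.
Codeword c = [0, 4, 3, 0, 2, 2] ∈ F_7^6.


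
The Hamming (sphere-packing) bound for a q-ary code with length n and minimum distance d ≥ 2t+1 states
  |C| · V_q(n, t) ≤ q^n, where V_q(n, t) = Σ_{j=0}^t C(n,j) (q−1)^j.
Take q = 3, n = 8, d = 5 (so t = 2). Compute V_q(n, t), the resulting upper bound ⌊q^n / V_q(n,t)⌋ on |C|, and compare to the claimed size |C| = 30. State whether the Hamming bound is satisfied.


V_q(n, t) = 129, q^n = 6561, Hamming bound = 50, |C| = 30 ≤ bound (satisfied).

Step 1: Compute V_q(n, t) = Σ_{j=0}^2 C(n, j) (q−1)^j.
  j = 0: C(8,0)·(2)^0 = 1·1 = 1.
  j = 1: C(8,1)·(2)^1 = 8·2 = 16.
  j = 2: C(8,2)·(2)^2 = 28·4 = 112.
  V_q(n, t) = 1 + 16 + 112 = 129.
Step 2: q^n = 3^8 = 6561.
Step 3: Hamming bound ⌊q^n / V_q(n,t)⌋ = ⌊6561/129⌋ = 50.
Step 4: Compare |C| = 30 to 50: satisfied.
The claimed |C| lies below the Hamming bound.


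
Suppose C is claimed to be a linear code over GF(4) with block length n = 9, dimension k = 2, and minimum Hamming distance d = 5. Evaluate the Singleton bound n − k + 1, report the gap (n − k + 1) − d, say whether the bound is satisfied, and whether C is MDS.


Singleton RHS = n − k + 1 = 8, slack = 3, bound satisfied, not MDS.

Singleton bound: d ≤ n − k + 1.
Here n = 9, k = 2, so n − k + 1 = 8.
Given d = 5, check d ≤ 8: YES.
Slack = (n − k + 1) − d = 3.
The code is NOT MDS (slack = 3 > 0).
Description: the claimed parameters are [9, 2, 5]_4; such a code would be non-MDS.


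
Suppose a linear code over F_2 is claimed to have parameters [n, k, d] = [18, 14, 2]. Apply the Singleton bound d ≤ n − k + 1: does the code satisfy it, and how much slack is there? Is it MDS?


Singleton RHS = n − k + 1 = 5, slack = 3, bound satisfied, not MDS.

Singleton bound: d ≤ n − k + 1.
Here n = 18, k = 14, so n − k + 1 = 5.
Given d = 2, check d ≤ 5: YES.
Slack = (n − k + 1) − d = 3.
The code is NOT MDS (slack = 3 > 0).
Description: the claimed parameters are [18, 14, 2]_2; such a code would be non-MDS.


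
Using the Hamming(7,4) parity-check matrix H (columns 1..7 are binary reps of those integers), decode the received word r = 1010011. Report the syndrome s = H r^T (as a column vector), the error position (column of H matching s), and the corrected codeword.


s = (0, 1, 1)^T, error position = 3, corrected codeword c = 1000011

Compute s = H r^T mod 2 one row at a time:
  s_1 = 0 + 0 + 1 + 1 = 2 ≡ 0 (mod 2).
  s_2 = 0 + 1 + 1 + 1 = 3 ≡ 1 (mod 2).
  s_3 = 1 + 1 + 0 + 1 = 3 ≡ 1 (mod 2).
s = (0, 1, 1)^T — this equals column 3 of H (binary 011), so error is at position 3.
Correct: flip bit 3 of r = 1010011 to get c = 1000011.


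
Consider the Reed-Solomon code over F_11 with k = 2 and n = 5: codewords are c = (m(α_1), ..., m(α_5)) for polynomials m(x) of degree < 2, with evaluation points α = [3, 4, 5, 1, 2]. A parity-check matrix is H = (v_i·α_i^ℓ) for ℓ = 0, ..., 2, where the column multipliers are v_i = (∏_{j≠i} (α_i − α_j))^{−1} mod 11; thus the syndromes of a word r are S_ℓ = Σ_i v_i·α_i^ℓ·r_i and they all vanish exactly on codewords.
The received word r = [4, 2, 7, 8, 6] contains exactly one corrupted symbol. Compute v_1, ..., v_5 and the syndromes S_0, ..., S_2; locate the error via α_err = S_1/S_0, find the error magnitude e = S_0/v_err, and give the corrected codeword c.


S = (9, 1, 5), error at position 3, error magnitude e = 7, c = [4, 2, 0, 8, 6].

Step 1: column multipliers v_i = (∏_{j≠i}(α_i − α_j))^{−1} mod 11.
  i = 1 (α = 3): (3−4)(3−5)(3−1)(3−2) = (−1)·(−2)·2·1 = 4 ≡ 4, so v_1 = 4^{−1} = 3 (mod 11).
  i = 2 (α = 4): (4−3)(4−5)(4−1)(4−2) = 1·(−1)·3·2 = −6 ≡ 5, so v_2 = 5^{−1} = 9 (mod 11).
  i = 3 (α = 5): (5−3)(5−4)(5−1)(5−2) = 2·1·4·3 = 24 ≡ 2, so v_3 = 2^{−1} = 6 (mod 11).
  i = 4 (α = 1): (1−3)(1−4)(1−5)(1−2) = (−2)·(−3)·(−4)·(−1) = 24 ≡ 2, so v_4 = 2^{−1} = 6 (mod 11).
  i = 5 (α = 2): (2−3)(2−4)(2−5)(2−1) = (−1)·(−2)·(−3)·1 = −6 ≡ 5, so v_5 = 5^{−1} = 9 (mod 11).
  v = [3, 9, 6, 6, 9].
Step 2: syndromes of r = [4, 2, 7, 8, 6] (all sums mod 11).
  S_0 = Σ v_i r_i = 3·4 + 9·2 + 6·7 + 6·8 + 9·6 = 174 ≡ 9.
  S_1 = Σ v_i α_i r_i = 3·3·4 + 9·4·2 + 6·5·7 + 6·1·8 + 9·2·6 = 474 ≡ 1.
  α_i^2 mod 11 = [9, 5, 3, 1, 4].
  S_2 = Σ v_i α_i^2 r_i = 3·9·4 + 9·5·2 + 6·3·7 + 6·1·8 + 9·4·6 = 588 ≡ 5.
  S = (9, 1, 5) ≠ 0, so r is not a codeword (an error is present).
Step 3: locate the error. For a single error e at position i, S_ℓ = v_i·e·α_i^ℓ, so α_err = S_1/S_0.
  S_0^{−1} = 9^{−1} = 5 (mod 11), so α_err = 1·5 = 5 ≡ 5 = α_3. Error position i = 3.
  Consistency check: S_2/S_1 = 5·1 = 5 ≡ 5 = α_err ✓ (single-error assumption holds).
Step 4: error magnitude e = S_0/v_3 = S_0·∏_{j≠3}(α_3 − α_j) = 9·2 = 18 ≡ 7 (mod 11).
Step 5: correct position 3: c_3 = r_3 − e = 7 − 7 ≡ 0 (mod 11). Hence c = [4, 2, 0, 8, 6].
  Check: interpolating c through the α_i gives m(x) = 10 + 9·x (degree < 2) with m(α_i) = c_i for every i, so c is indeed a codeword.


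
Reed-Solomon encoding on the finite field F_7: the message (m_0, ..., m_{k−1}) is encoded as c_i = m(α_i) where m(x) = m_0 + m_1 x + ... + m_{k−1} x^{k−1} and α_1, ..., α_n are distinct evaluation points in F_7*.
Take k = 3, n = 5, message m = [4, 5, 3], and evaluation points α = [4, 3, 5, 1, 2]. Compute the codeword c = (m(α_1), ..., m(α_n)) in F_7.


c = [2, 4, 6, 5, 5]

Message polynomial: m(x) = 4 + 5·x + 3·x^2 (mod 7).
For each evaluation point α_i, compute m(α_i) mod 7:
  α_1 = 4: Horner steps 3 → 3 → 2, so m(4) = 2.
  α_2 = 3: Horner steps 3 → 0 → 4, so m(3) = 4.
  α_3 = 5: Horner steps 3 → 6 → 6, so m(5) = 6.
  α_4 = 1: Horner steps 3 → 1 → 5, so m(1) = 5.
  α_5 = 2: Horner steps 3 → 4 → 5, so m(2) = 5.
Codeword c = [2, 4, 6, 5, 5] ∈ F_7^5.


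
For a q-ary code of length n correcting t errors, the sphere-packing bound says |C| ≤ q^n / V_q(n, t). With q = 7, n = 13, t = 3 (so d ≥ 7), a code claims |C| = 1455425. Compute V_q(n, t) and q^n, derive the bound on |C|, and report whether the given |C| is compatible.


V_q(n, t) = 64663, q^n = 96889010407, Hamming bound = 1498368, |C| = 1455425 ≤ bound (satisfied).

Step 1: Compute V_q(n, t) = Σ_{j=0}^3 C(n, j) (q−1)^j.
  j = 0: C(13,0)·(6)^0 = 1·1 = 1.
  j = 1: C(13,1)·(6)^1 = 13·6 = 78.
  j = 2: C(13,2)·(6)^2 = 78·36 = 2808.
  j = 3: C(13,3)·(6)^3 = 286·216 = 61776.
  V_q(n, t) = 1 + 78 + 2808 + 61776 = 64663.
Step 2: q^n = 7^13 = 96889010407.
Step 3: Hamming bound ⌊q^n / V_q(n,t)⌋ = ⌊96889010407/64663⌋ = 1498368.
Step 4: Compare |C| = 1455425 to 1498368: satisfied.
The claimed |C| lies below the Hamming bound.


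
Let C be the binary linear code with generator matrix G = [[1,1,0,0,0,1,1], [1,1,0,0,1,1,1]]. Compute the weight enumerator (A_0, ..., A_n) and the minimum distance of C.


Weight distribution: A_0 = 1, A_1 = 1, A_4 = 1, A_5 = 1. Minimum distance d = 1.

Enumerate all 2^2 = 4 messages m ∈ F_2^2.
For each, compute codeword c = mG in F_2^7, then tally its weight.
  m = 00 → c = 0000000, weight = 0.
  m = 10 → c = 1100011, weight = 4.
  m = 01 → c = 1100111, weight = 5.
  m = 11 → c = 0000100, weight = 1.
Tally weights:
  weight 0: 1 codewords.
  weight 1: 1 codewords.
  weight 4: 1 codewords.
  weight 5: 1 codewords.
Minimum distance d = smallest w > 0 with A_w > 0 = 1.
Sanity: Σ A_w = 4 = 2^2 = 4 ✓.


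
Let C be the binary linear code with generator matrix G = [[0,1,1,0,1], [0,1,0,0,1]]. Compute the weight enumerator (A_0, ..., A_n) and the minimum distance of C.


Weight distribution: A_0 = 1, A_1 = 1, A_2 = 1, A_3 = 1. Minimum distance d = 1.

Enumerate all 2^2 = 4 messages m ∈ F_2^2.
For each, compute codeword c = mG in F_2^5, then tally its weight.
  m = 00 → c = 00000, weight = 0.
  m = 10 → c = 01101, weight = 3.
  m = 01 → c = 01001, weight = 2.
  m = 11 → c = 00100, weight = 1.
Tally weights:
  weight 0: 1 codewords.
  weight 1: 1 codewords.
  weight 2: 1 codewords.
  weight 3: 1 codewords.
Minimum distance d = smallest w > 0 with A_w > 0 = 1.
Sanity: Σ A_w = 4 = 2^2 = 4 ✓.


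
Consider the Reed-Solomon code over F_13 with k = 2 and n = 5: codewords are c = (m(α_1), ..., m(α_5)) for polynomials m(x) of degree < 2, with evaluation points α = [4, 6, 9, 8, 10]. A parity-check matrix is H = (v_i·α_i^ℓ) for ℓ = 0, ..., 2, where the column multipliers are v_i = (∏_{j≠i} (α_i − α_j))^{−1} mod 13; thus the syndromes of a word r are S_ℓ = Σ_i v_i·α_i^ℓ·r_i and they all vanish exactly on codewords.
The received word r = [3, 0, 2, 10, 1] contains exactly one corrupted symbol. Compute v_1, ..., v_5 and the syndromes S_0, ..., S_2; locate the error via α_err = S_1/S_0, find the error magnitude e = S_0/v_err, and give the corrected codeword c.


S = (8, 2, 7), error at position 5, error magnitude e = 7, c = [3, 0, 2, 10, 7].

Step 1: column multipliers v_i = (∏_{j≠i}(α_i − α_j))^{−1} mod 13.
  i = 1 (α = 4): (4−6)(4−9)(4−8)(4−10) = (−2)·(−5)·(−4)·(−6) = 240 ≡ 6, so v_1 = 6^{−1} = 11 (mod 13).
  i = 2 (α = 6): (6−4)(6−9)(6−8)(6−10) = 2·(−3)·(−2)·(−4) = −48 ≡ 4, so v_2 = 4^{−1} = 10 (mod 13).
  i = 3 (α = 9): (9−4)(9−6)(9−8)(9−10) = 5·3·1·(−1) = −15 ≡ 11, so v_3 = 11^{−1} = 6 (mod 13).
  i = 4 (α = 8): (8−4)(8−6)(8−9)(8−10) = 4·2·(−1)·(−2) = 16 ≡ 3, so v_4 = 3^{−1} = 9 (mod 13).
  i = 5 (α = 10): (10−4)(10−6)(10−9)(10−8) = 6·4·1·2 = 48 ≡ 9, so v_5 = 9^{−1} = 3 (mod 13).
  v = [11, 10, 6, 9, 3].
Step 2: syndromes of r = [3, 0, 2, 10, 1] (all sums mod 13).
  S_0 = Σ v_i r_i = 11·3 + 10·0 + 6·2 + 9·10 + 3·1 = 138 ≡ 8.
  S_1 = Σ v_i α_i r_i = 11·4·3 + 10·6·0 + 6·9·2 + 9·8·10 + 3·10·1 = 990 ≡ 2.
  α_i^2 mod 13 = [3, 10, 3, 12, 9].
  S_2 = Σ v_i α_i^2 r_i = 11·3·3 + 10·10·0 + 6·3·2 + 9·12·10 + 3·9·1 = 1242 ≡ 7.
  S = (8, 2, 7) ≠ 0, so r is not a codeword (an error is present).
Step 3: locate the error. For a single error e at position i, S_ℓ = v_i·e·α_i^ℓ, so α_err = S_1/S_0.
  S_0^{−1} = 8^{−1} = 5 (mod 13), so α_err = 2·5 = 10 ≡ 10 = α_5. Error position i = 5.
  Consistency check: S_2/S_1 = 7·7 = 49 ≡ 10 = α_err ✓ (single-error assumption holds).
Step 4: error magnitude e = S_0/v_5 = S_0·∏_{j≠5}(α_5 − α_j) = 8·9 = 72 ≡ 7 (mod 13).
Step 5: correct position 5: c_5 = r_5 − e = 1 − 7 ≡ 7 (mod 13). Hence c = [3, 0, 2, 10, 7].
  Check: interpolating c through the α_i gives m(x) = 9 + 5·x (degree < 2) with m(α_i) = c_i for every i, so c is indeed a codeword.


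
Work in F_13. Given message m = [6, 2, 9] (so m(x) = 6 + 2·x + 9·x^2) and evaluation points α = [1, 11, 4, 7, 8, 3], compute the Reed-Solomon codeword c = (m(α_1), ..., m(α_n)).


c = [4, 12, 2, 6, 0, 2]

Message polynomial: m(x) = 6 + 2·x + 9·x^2 (mod 13).
For each evaluation point α_i, compute m(α_i) mod 13:
  α_1 = 1: Horner steps 9 → 11 → 4, so m(1) = 4.
  α_2 = 11: Horner steps 9 → 10 → 12, so m(11) = 12.
  α_3 = 4: Horner steps 9 → 12 → 2, so m(4) = 2.
  α_4 = 7: Horner steps 9 → 0 → 6, so m(7) = 6.
  α_5 = 8: Horner steps 9 → 9 → 0, so m(8) = 0.
  α_6 = 3: Horner steps 9 → 3 → 2, so m(3) = 2.
Codeword c = [4, 12, 2, 6, 0, 2] ∈ F_13^6.


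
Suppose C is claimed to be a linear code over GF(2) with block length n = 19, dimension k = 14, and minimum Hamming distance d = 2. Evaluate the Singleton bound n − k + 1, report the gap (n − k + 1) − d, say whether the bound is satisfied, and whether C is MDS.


Singleton RHS = n − k + 1 = 6, slack = 4, bound satisfied, not MDS.

Singleton bound: d ≤ n − k + 1.
Here n = 19, k = 14, so n − k + 1 = 6.
Given d = 2, check d ≤ 6: YES.
Slack = (n − k + 1) − d = 4.
The code is NOT MDS (slack = 4 > 0).
Description: the claimed parameters are [19, 14, 2]_2; such a code would be non-MDS.


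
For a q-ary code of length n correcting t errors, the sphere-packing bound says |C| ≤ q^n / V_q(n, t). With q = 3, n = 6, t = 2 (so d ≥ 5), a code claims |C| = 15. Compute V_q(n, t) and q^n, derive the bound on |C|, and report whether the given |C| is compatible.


V_q(n, t) = 73, q^n = 729, Hamming bound = 9, |C| = 15 > bound (violated).

Step 1: Compute V_q(n, t) = Σ_{j=0}^2 C(n, j) (q−1)^j.
  j = 0: C(6,0)·(2)^0 = 1·1 = 1.
  j = 1: C(6,1)·(2)^1 = 6·2 = 12.
  j = 2: C(6,2)·(2)^2 = 15·4 = 60.
  V_q(n, t) = 1 + 12 + 60 = 73.
Step 2: q^n = 3^6 = 729.
Step 3: Hamming bound ⌊q^n / V_q(n,t)⌋ = ⌊729/73⌋ = 9.
Step 4: Compare |C| = 15 to 9: violated.
The claimed |C| lies above the Hamming bound, so no 3-ary code of length 6 with d ≥ 5 can have 15 codewords.


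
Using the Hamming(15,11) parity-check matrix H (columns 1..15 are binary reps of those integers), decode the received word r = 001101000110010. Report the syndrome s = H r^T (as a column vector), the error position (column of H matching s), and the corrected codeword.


s = (1, 1, 1, 0)^T, error position = 14, corrected codeword c = 001101000110000

Compute s = H r^T mod 2 one row at a time:
  s_1 = 0 + 0 + 1 + 1 + 0 + 0 + 1 + 0 = 3 ≡ 1 (mod 2).
  s_2 = 1 + 0 + 1 + 0 + 0 + 0 + 1 + 0 = 3 ≡ 1 (mod 2).
  s_3 = 0 + 1 + 1 + 0 + 1 + 1 + 1 + 0 = 5 ≡ 1 (mod 2).
  s_4 = 0 + 1 + 0 + 0 + 0 + 1 + 0 + 0 = 2 ≡ 0 (mod 2).
s = (1, 1, 1, 0)^T — this equals column 14 of H (binary 1110), so error is at position 14.
Correct: flip bit 14 of r = 001101000110010 to get c = 001101000110000.


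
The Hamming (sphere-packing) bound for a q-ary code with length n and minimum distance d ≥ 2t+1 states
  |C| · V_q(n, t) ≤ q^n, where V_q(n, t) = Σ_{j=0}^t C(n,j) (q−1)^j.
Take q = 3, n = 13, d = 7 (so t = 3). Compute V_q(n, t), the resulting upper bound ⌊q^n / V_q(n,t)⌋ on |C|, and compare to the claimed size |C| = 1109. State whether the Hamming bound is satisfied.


V_q(n, t) = 2627, q^n = 1594323, Hamming bound = 606, |C| = 1109 > bound (violated).

Step 1: Compute V_q(n, t) = Σ_{j=0}^3 C(n, j) (q−1)^j.
  j = 0: C(13,0)·(2)^0 = 1·1 = 1.
  j = 1: C(13,1)·(2)^1 = 13·2 = 26.
  j = 2: C(13,2)·(2)^2 = 78·4 = 312.
  j = 3: C(13,3)·(2)^3 = 286·8 = 2288.
  V_q(n, t) = 1 + 26 + 312 + 2288 = 2627.
Step 2: q^n = 3^13 = 1594323.
Step 3: Hamming bound ⌊q^n / V_q(n,t)⌋ = ⌊1594323/2627⌋ = 606.
Step 4: Compare |C| = 1109 to 606: violated.
The claimed |C| lies above the Hamming bound, so no 3-ary code of length 13 with d ≥ 7 can have 1109 codewords.


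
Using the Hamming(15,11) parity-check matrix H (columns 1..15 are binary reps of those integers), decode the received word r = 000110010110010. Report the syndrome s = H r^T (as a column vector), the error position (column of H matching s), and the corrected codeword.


s = (0, 1, 1, 0)^T, error position = 6, corrected codeword c = 000111010110010

Compute s = H r^T mod 2 one row at a time:
  s_1 = 1 + 0 + 1 + 1 + 0 + 0 + 1 + 0 = 4 ≡ 0 (mod 2).
  s_2 = 1 + 1 + 0 + 0 + 0 + 0 + 1 + 0 = 3 ≡ 1 (mod 2).
  s_3 = 0 + 0 + 0 + 0 + 1 + 1 + 1 + 0 = 3 ≡ 1 (mod 2).
  s_4 = 0 + 0 + 1 + 0 + 0 + 1 + 0 + 0 = 2 ≡ 0 (mod 2).
s = (0, 1, 1, 0)^T — this equals column 6 of H (binary 0110), so error is at position 6.
Correct: flip bit 6 of r = 000110010110010 to get c = 000111010110010.


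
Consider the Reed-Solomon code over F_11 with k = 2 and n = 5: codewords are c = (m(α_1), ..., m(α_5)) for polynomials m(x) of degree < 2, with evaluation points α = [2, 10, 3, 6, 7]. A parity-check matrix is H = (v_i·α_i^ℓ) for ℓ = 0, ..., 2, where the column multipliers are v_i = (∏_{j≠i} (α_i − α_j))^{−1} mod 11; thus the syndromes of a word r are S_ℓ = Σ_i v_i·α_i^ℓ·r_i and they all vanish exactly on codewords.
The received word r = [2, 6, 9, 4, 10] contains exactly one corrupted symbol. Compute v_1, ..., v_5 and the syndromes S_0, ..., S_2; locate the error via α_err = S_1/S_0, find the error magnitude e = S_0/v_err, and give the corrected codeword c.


S = (3, 9, 5), error at position 3, error magnitude e = 1, c = [2, 6, 8, 4, 10].

Step 1: column multipliers v_i = (∏_{j≠i}(α_i − α_j))^{−1} mod 11.
  i = 1 (α = 2): (2−10)(2−3)(2−6)(2−7) = (−8)·(−1)·(−4)·(−5) = 160 ≡ 6, so v_1 = 6^{−1} = 2 (mod 11).
  i = 2 (α = 10): (10−2)(10−3)(10−6)(10−7) = 8·7·4·3 = 672 ≡ 1, so v_2 = 1^{−1} = 1 (mod 11).
  i = 3 (α = 3): (3−2)(3−10)(3−6)(3−7) = 1·(−7)·(−3)·(−4) = −84 ≡ 4, so v_3 = 4^{−1} = 3 (mod 11).
  i = 4 (α = 6): (6−2)(6−10)(6−3)(6−7) = 4·(−4)·3·(−1) = 48 ≡ 4, so v_4 = 4^{−1} = 3 (mod 11).
  i = 5 (α = 7): (7−2)(7−10)(7−3)(7−6) = 5·(−3)·4·1 = −60 ≡ 6, so v_5 = 6^{−1} = 2 (mod 11).
  v = [2, 1, 3, 3, 2].
Step 2: syndromes of r = [2, 6, 9, 4, 10] (all sums mod 11).
  S_0 = Σ v_i r_i = 2·2 + 1·6 + 3·9 + 3·4 + 2·10 = 69 ≡ 3.
  S_1 = Σ v_i α_i r_i = 2·2·2 + 1·10·6 + 3·3·9 + 3·6·4 + 2·7·10 = 361 ≡ 9.
  α_i^2 mod 11 = [4, 1, 9, 3, 5].
  S_2 = Σ v_i α_i^2 r_i = 2·4·2 + 1·1·6 + 3·9·9 + 3·3·4 + 2·5·10 = 401 ≡ 5.
  S = (3, 9, 5) ≠ 0, so r is not a codeword (an error is present).
Step 3: locate the error. For a single error e at position i, S_ℓ = v_i·e·α_i^ℓ, so α_err = S_1/S_0.
  S_0^{−1} = 3^{−1} = 4 (mod 11), so α_err = 9·4 = 36 ≡ 3 = α_3. Error position i = 3.
  Consistency check: S_2/S_1 = 5·5 = 25 ≡ 3 = α_err ✓ (single-error assumption holds).
Step 4: error magnitude e = S_0/v_3 = S_0·∏_{j≠3}(α_3 − α_j) = 3·4 = 12 ≡ 1 (mod 11).
Step 5: correct position 3: c_3 = r_3 − e = 9 − 1 ≡ 8 (mod 11). Hence c = [2, 6, 8, 4, 10].
  Check: interpolating c through the α_i gives m(x) = 1 + 6·x (degree < 2) with m(α_i) = c_i for every i, so c is indeed a codeword.
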